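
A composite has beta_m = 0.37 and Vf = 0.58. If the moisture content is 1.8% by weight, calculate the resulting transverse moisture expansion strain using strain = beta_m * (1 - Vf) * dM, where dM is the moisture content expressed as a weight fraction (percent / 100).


dM = 1.8/100 = 0.018
strain = beta_m * (1-Vf) * dM = 0.37 * 0.42 * 0.018 = 0.0027972

0.0027972


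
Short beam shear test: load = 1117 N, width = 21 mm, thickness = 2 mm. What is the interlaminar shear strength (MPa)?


ILSS = 3F/(4bh) = 3*1117/(4*21*2) = 19.95 MPa

19.95 MPa


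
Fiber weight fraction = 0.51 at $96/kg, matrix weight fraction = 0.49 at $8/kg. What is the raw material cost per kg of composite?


Cost = cost_f*Wf + cost_m*Wm = 96*0.51 + 8*0.49 = $52.88/kg

$52.88/kg


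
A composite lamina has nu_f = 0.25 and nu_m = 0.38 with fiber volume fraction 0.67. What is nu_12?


nu_12 = nu_f*Vf + nu_m*(1-Vf) = 0.25*0.67 + 0.38*0.33 = 0.2929

0.2929


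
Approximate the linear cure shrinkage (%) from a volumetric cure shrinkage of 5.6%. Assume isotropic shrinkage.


Linear shrinkage ≈ vol_shrink/3 = 5.6/3 = 1.867%

1.867%


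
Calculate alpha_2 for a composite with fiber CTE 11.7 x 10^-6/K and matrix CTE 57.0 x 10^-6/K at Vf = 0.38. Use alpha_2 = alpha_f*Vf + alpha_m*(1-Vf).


alpha_2 = alpha_f*Vf + alpha_m*(1-Vf) = 11.7*0.38 + 57.0*0.62 = 39.8 x 10^-6/K

39.8 x 10^-6/K


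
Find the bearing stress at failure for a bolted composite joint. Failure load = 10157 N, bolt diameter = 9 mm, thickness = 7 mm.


sigma_br = F/(d*h) = 10157/(9*7) = 161.2 MPa

161.2 MPa


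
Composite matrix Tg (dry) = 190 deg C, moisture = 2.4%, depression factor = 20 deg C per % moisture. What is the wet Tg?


Tg_wet = Tg_dry - k*moisture = 190 - 20*2.4 = 142.0 deg C

142.0 deg C


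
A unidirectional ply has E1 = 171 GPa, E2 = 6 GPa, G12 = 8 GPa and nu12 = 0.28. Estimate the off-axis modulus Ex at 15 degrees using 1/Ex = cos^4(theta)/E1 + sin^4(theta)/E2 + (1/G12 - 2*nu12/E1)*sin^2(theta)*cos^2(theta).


cos^4(15) = 0.870513, sin^4(15) = 0.004487, sin^2(15)*cos^2(15) = 0.0625
1/G12 - 2*nu12/E1 = 1/8 - 2*0.28/171 = 0.121725 GPa^-1
1/Ex = 0.870513/171 + 0.004487/6 + 0.121725*0.0625 = 0.0134464 GPa^-1
Ex = 74.37 GPa

74.37 GPa


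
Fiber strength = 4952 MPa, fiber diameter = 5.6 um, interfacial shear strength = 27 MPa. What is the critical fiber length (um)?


Lc = sigma_f * d / (2 * tau_i) = 4952 * 5.6 / (2 * 27) = 513.5 um

513.5 um


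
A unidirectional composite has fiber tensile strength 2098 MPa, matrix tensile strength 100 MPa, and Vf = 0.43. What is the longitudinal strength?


sigma_1 = sigma_f*Vf + sigma_m*(1-Vf) = 2098*0.43 + 100*0.57 = 959.1 MPa

959.1 MPa


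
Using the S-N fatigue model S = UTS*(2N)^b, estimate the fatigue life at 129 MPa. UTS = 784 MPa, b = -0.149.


N = 0.5 * (S/UTS)^(1/b) = 0.5 * (129/784)^(1/-0.149) = 90965.8558 cycles

90965.8558 cycles


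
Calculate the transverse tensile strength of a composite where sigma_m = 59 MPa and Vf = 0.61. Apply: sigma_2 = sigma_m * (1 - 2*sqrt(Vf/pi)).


factor = 1 - 2*sqrt(0.61/pi) = 0.1187
sigma_2 = 59 * 0.1187 = 7.0 MPa

7.0 MPa


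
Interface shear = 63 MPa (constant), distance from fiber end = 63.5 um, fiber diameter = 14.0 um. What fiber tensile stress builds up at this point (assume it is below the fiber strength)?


Force balance: sigma_f * (pi*d^2/4) = tau * (pi*d) * x  ->  sigma_f = 4 * tau * x / d
sigma_f = 4 * 63 * 63.5 / 14.0 = 1143.0 MPa

1143.0 MPa


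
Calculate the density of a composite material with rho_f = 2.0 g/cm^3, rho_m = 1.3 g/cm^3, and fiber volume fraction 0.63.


rho_c = rho_f*Vf + rho_m*(1-Vf) = 2.0*0.63 + 1.3*0.37 = 1.741 g/cm^3

1.741 g/cm^3


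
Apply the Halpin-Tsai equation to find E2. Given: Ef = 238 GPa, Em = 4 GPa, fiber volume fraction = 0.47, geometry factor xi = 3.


eta = (Ef/Em - 1)/(Ef/Em + xi) = (59.5 - 1)/(59.5 + 3) = 0.936
E2 = Em*(1+xi*eta*Vf)/(1-eta*Vf) = 16.57 GPa

16.57 GPa


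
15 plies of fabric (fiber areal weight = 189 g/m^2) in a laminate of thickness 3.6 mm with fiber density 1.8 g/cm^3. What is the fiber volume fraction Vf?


Vf = n * FAW / (rho_f * h * 1000) = 15 * 189 / (1.8 * 3.6 * 1000) = 0.4375

0.4375


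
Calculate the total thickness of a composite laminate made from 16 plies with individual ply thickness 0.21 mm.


h = n * t_ply = 16 * 0.21 = 3.36 mm

3.36 mm


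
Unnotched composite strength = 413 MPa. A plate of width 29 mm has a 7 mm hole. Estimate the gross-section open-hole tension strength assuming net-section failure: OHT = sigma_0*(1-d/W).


OHT = sigma_0*(1-d/W) = 413*(1-7/29) = 313.3 MPa

313.3 MPa


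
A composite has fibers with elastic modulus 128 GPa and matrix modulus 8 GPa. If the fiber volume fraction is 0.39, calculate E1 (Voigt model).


E1 = Ef*Vf + Em*(1-Vf) = 128*0.39 + 8*0.61 = 54.8 GPa

54.8 GPa


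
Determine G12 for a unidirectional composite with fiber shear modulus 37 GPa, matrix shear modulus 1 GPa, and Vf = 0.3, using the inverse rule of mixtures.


1/G12 = Vf/Gf + (1-Vf)/Gm = 0.3/37 + 0.7/1
G12 = 1.41 GPa

1.41 GPa


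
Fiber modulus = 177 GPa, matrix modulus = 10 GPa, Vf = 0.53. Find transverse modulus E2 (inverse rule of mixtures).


1/E2 = Vf/Ef + (1-Vf)/Em = 0.53/177 + 0.47/10
E2 = 20.0 GPa

20.0 GPa


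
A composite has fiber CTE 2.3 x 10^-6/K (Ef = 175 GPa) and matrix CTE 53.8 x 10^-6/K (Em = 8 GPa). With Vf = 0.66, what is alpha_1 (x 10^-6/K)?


E1 = Ef*Vf + Em*(1-Vf) = 118.22
alpha_1 = (alpha_f*Ef*Vf + alpha_m*Em*(1-Vf))/E1 = 3.48 x 10^-6/K

3.48 x 10^-6/K


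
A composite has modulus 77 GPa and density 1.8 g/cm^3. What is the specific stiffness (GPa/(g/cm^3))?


Specific stiffness = E/rho = 77/1.8 = 42.8 GPa/(g/cm^3)

42.8 GPa/(g/cm^3)


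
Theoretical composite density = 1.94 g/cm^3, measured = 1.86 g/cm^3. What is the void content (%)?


Void% = (rho_theo - rho_actual)/rho_theo * 100 = (1.94 - 1.86)/1.94 * 100 = 4.12%

4.12%


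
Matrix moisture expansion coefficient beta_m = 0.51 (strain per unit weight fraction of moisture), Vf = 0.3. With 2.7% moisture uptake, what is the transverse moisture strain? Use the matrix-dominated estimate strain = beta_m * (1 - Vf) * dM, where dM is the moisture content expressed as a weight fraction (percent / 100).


dM = 2.7/100 = 0.027
strain = beta_m * (1-Vf) * dM = 0.51 * 0.7 * 0.027 = 0.009639

0.009639


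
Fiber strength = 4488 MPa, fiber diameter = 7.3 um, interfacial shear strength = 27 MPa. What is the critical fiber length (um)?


Lc = sigma_f * d / (2 * tau_i) = 4488 * 7.3 / (2 * 27) = 606.7 um

606.7 um


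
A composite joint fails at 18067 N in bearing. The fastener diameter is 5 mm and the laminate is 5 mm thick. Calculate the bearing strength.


sigma_br = F/(d*h) = 18067/(5*5) = 722.7 MPa

722.7 MPa


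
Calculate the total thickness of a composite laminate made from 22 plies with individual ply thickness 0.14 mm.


h = n * t_ply = 22 * 0.14 = 3.08 mm

3.08 mm


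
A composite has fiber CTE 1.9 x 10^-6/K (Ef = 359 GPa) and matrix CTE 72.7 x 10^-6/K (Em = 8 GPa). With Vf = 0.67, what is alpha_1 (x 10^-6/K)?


E1 = Ef*Vf + Em*(1-Vf) = 243.17
alpha_1 = (alpha_f*Ef*Vf + alpha_m*Em*(1-Vf))/E1 = 2.67 x 10^-6/K

2.67 x 10^-6/K


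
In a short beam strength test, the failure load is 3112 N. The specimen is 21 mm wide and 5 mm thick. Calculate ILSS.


ILSS = 3F/(4bh) = 3*3112/(4*21*5) = 22.23 MPa

22.23 MPa


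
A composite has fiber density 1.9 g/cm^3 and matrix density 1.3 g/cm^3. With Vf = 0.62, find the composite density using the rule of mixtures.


rho_c = rho_f*Vf + rho_m*(1-Vf) = 1.9*0.62 + 1.3*0.38 = 1.672 g/cm^3

1.672 g/cm^3


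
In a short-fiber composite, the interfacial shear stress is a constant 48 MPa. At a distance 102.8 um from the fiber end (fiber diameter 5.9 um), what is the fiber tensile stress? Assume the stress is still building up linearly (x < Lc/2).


Force balance: sigma_f * (pi*d^2/4) = tau * (pi*d) * x  ->  sigma_f = 4 * tau * x / d
sigma_f = 4 * 48 * 102.8 / 5.9 = 3345.4 MPa

3345.4 MPa


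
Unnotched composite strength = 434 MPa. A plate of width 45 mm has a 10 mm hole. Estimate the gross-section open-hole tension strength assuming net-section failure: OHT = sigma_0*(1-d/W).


OHT = sigma_0*(1-d/W) = 434*(1-10/45) = 337.6 MPa

337.6 MPa


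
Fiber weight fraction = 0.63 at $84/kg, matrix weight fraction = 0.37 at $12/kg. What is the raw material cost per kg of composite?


Cost = cost_f*Wf + cost_m*Wm = 84*0.63 + 12*0.37 = $57.36/kg

$57.36/kg


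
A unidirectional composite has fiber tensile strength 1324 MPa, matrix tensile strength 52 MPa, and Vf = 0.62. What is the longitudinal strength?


sigma_1 = sigma_f*Vf + sigma_m*(1-Vf) = 1324*0.62 + 52*0.38 = 840.6 MPa

840.6 MPa


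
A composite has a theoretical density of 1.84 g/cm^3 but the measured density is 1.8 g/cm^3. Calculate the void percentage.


Void% = (rho_theo - rho_actual)/rho_theo * 100 = (1.84 - 1.8)/1.84 * 100 = 2.17%

2.17%


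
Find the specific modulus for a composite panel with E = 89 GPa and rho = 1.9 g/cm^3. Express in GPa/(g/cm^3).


Specific stiffness = E/rho = 89/1.9 = 46.8 GPa/(g/cm^3)

46.8 GPa/(g/cm^3)


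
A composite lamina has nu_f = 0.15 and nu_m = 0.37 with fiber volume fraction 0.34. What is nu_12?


nu_12 = nu_f*Vf + nu_m*(1-Vf) = 0.15*0.34 + 0.37*0.66 = 0.2952

0.2952


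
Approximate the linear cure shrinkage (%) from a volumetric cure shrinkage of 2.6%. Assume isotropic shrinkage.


Linear shrinkage ≈ vol_shrink/3 = 2.6/3 = 0.867%

0.867%


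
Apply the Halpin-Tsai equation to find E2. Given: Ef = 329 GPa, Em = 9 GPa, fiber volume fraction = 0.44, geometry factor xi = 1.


eta = (Ef/Em - 1)/(Ef/Em + xi) = (36.5556 - 1)/(36.5556 + 1) = 0.9467
E2 = Em*(1+xi*eta*Vf)/(1-eta*Vf) = 21.85 GPa

21.85 GPa


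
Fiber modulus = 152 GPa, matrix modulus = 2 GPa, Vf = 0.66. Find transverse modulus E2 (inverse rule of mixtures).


1/E2 = Vf/Ef + (1-Vf)/Em = 0.66/152 + 0.34/2
E2 = 5.74 GPa

5.74 GPa


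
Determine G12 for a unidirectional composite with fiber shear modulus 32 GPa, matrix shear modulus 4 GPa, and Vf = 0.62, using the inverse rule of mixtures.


1/G12 = Vf/Gf + (1-Vf)/Gm = 0.62/32 + 0.38/4
G12 = 8.74 GPa

8.74 GPa


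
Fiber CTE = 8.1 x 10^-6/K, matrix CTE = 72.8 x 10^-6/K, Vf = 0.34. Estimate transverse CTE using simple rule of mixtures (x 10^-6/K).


alpha_2 = alpha_f*Vf + alpha_m*(1-Vf) = 8.1*0.34 + 72.8*0.66 = 50.8 x 10^-6/K

50.8 x 10^-6/K


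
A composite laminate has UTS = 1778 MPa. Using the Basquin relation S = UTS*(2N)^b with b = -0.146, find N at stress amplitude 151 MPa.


N = 0.5 * (S/UTS)^(1/b) = 0.5 * (151/1778)^(1/-0.146) = 1.0821e+07 cycles

1.0821e+07 cycles


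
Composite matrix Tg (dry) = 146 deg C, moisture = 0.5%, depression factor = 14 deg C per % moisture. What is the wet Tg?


Tg_wet = Tg_dry - k*moisture = 146 - 14*0.5 = 139.0 deg C

139.0 deg C


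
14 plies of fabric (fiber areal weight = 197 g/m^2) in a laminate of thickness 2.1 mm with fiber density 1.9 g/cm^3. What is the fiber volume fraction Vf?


Vf = n * FAW / (rho_f * h * 1000) = 14 * 197 / (1.9 * 2.1 * 1000) = 0.6912

0.6912


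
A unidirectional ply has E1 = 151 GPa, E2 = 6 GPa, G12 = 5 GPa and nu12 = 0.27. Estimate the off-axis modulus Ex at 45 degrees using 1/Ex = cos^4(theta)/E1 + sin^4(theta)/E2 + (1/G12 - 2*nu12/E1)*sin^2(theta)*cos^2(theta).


cos^4(45) = 0.25, sin^4(45) = 0.25, sin^2(45)*cos^2(45) = 0.25
1/G12 - 2*nu12/E1 = 1/5 - 2*0.27/151 = 0.196424 GPa^-1
1/Ex = 0.25/151 + 0.25/6 + 0.196424*0.25 = 0.0924283 GPa^-1
Ex = 10.82 GPa

10.82 GPa


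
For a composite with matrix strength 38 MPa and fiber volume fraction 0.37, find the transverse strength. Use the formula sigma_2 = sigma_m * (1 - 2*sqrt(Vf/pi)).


factor = 1 - 2*sqrt(0.37/pi) = 0.3136
sigma_2 = 38 * 0.3136 = 11.92 MPa

11.92 MPa


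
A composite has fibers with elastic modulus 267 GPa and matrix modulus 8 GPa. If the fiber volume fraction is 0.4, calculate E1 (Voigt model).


E1 = Ef*Vf + Em*(1-Vf) = 267*0.4 + 8*0.6 = 111.6 GPa

111.6 GPa


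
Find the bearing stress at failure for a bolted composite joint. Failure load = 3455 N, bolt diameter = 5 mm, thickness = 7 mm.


sigma_br = F/(d*h) = 3455/(5*7) = 98.7 MPa

98.7 MPa


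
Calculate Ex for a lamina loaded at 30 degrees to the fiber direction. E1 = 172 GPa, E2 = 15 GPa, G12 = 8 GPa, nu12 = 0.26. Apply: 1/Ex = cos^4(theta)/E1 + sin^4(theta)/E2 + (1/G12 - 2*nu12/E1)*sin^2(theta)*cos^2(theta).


cos^4(30) = 0.5625, sin^4(30) = 0.0625, sin^2(30)*cos^2(30) = 0.1875
1/G12 - 2*nu12/E1 = 1/8 - 2*0.26/172 = 0.121977 GPa^-1
1/Ex = 0.5625/172 + 0.0625/15 + 0.121977*0.1875 = 0.0303077 GPa^-1
Ex = 32.99 GPa

32.99 GPa


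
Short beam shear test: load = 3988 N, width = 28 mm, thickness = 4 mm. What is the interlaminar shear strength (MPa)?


ILSS = 3F/(4bh) = 3*3988/(4*28*4) = 26.71 MPa

26.71 MPa


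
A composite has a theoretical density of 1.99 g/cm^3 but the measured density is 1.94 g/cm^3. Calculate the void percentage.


Void% = (rho_theo - rho_actual)/rho_theo * 100 = (1.99 - 1.94)/1.99 * 100 = 2.51%

2.51%


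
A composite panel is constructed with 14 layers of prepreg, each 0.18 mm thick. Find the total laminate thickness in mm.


h = n * t_ply = 14 * 0.18 = 2.52 mm

2.52 mm


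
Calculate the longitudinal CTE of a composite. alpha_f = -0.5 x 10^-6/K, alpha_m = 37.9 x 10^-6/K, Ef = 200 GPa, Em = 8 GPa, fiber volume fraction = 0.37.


E1 = Ef*Vf + Em*(1-Vf) = 79.04
alpha_1 = (alpha_f*Ef*Vf + alpha_m*Em*(1-Vf))/E1 = 1.95 x 10^-6/K

1.95 x 10^-6/K


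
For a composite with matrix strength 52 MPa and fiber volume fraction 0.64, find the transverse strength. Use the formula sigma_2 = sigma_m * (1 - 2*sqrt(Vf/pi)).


factor = 1 - 2*sqrt(0.64/pi) = 0.0973
sigma_2 = 52 * 0.0973 = 5.06 MPa

5.06 MPa


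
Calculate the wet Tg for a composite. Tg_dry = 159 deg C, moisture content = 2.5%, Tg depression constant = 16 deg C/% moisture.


Tg_wet = Tg_dry - k*moisture = 159 - 16*2.5 = 119.0 deg C

119.0 deg C


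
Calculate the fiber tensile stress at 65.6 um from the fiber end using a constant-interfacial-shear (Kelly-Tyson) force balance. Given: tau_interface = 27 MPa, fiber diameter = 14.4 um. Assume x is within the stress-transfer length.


Force balance: sigma_f * (pi*d^2/4) = tau * (pi*d) * x  ->  sigma_f = 4 * tau * x / d
sigma_f = 4 * 27 * 65.6 / 14.4 = 492.0 MPa

492.0 MPa


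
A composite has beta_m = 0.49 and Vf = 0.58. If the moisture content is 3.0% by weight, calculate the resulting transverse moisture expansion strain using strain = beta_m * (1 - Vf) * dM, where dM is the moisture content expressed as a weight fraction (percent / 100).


dM = 3.0/100 = 0.03
strain = beta_m * (1-Vf) * dM = 0.49 * 0.42 * 0.03 = 0.006174

0.006174


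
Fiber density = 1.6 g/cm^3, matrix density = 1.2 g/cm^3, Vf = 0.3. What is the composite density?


rho_c = rho_f*Vf + rho_m*(1-Vf) = 1.6*0.3 + 1.2*0.7 = 1.32 g/cm^3

1.32 g/cm^3


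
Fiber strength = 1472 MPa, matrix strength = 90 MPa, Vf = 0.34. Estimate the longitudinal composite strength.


sigma_1 = sigma_f*Vf + sigma_m*(1-Vf) = 1472*0.34 + 90*0.66 = 559.9 MPa

559.9 MPa


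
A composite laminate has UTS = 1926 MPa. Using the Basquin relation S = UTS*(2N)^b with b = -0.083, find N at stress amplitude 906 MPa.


N = 0.5 * (S/UTS)^(1/b) = 0.5 * (906/1926)^(1/-0.083) = 4416.6350 cycles

4416.6350 cycles


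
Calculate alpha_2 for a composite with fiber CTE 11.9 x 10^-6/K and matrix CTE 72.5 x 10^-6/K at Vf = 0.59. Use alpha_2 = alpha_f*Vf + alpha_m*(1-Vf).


alpha_2 = alpha_f*Vf + alpha_m*(1-Vf) = 11.9*0.59 + 72.5*0.41 = 36.7 x 10^-6/K

36.7 x 10^-6/K


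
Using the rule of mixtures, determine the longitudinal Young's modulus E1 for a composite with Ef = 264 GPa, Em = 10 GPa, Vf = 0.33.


E1 = Ef*Vf + Em*(1-Vf) = 264*0.33 + 10*0.67 = 93.82 GPa

93.82 GPa


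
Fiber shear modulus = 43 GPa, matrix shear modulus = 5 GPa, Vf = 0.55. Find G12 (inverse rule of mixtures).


1/G12 = Vf/Gf + (1-Vf)/Gm = 0.55/43 + 0.45/5
G12 = 9.73 GPa

9.73 GPa


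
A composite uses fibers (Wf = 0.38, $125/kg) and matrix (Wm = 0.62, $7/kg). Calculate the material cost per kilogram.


Cost = cost_f*Wf + cost_m*Wm = 125*0.38 + 7*0.62 = $51.84/kg

$51.84/kg


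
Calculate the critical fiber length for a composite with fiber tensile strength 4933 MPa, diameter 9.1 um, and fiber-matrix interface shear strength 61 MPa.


Lc = sigma_f * d / (2 * tau_i) = 4933 * 9.1 / (2 * 61) = 368.0 um

368.0 um


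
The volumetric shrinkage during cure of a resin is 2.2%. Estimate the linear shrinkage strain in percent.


Linear shrinkage ≈ vol_shrink/3 = 2.2/3 = 0.733%

0.733%


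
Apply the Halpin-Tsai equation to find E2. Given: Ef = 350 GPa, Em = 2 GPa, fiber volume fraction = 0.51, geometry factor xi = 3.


eta = (Ef/Em - 1)/(Ef/Em + xi) = (175.0 - 1)/(175.0 + 3) = 0.9775
E2 = Em*(1+xi*eta*Vf)/(1-eta*Vf) = 9.95 GPa

9.95 GPa


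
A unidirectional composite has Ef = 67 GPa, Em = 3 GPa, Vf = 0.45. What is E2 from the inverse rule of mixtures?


1/E2 = Vf/Ef + (1-Vf)/Em = 0.45/67 + 0.55/3
E2 = 5.26 GPa

5.26 GPa


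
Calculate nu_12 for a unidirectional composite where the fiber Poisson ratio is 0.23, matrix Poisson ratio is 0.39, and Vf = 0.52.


nu_12 = nu_f*Vf + nu_m*(1-Vf) = 0.23*0.52 + 0.39*0.48 = 0.3068

0.3068


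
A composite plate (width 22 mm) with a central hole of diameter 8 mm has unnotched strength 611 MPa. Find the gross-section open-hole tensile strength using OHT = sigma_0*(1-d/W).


OHT = sigma_0*(1-d/W) = 611*(1-8/22) = 388.8 MPa

388.8 MPa


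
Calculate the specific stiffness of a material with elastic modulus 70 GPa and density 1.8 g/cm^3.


Specific stiffness = E/rho = 70/1.8 = 38.9 GPa/(g/cm^3)

38.9 GPa/(g/cm^3)


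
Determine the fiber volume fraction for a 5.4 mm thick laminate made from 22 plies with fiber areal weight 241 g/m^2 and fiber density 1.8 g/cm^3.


Vf = n * FAW / (rho_f * h * 1000) = 22 * 241 / (1.8 * 5.4 * 1000) = 0.5455

0.5455


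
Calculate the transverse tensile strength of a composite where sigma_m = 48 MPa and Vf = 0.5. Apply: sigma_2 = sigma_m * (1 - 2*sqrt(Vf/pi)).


factor = 1 - 2*sqrt(0.5/pi) = 0.2021
sigma_2 = 48 * 0.2021 = 9.7 MPa

9.7 MPa


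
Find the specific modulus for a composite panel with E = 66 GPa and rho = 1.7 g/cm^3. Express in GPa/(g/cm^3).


Specific stiffness = E/rho = 66/1.7 = 38.8 GPa/(g/cm^3)

38.8 GPa/(g/cm^3)


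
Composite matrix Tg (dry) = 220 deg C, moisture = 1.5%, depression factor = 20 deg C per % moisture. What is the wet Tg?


Tg_wet = Tg_dry - k*moisture = 220 - 20*1.5 = 190.0 deg C

190.0 deg C


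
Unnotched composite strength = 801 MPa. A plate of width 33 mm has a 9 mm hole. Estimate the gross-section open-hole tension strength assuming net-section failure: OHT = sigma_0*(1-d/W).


OHT = sigma_0*(1-d/W) = 801*(1-9/33) = 582.5 MPa

582.5 MPa


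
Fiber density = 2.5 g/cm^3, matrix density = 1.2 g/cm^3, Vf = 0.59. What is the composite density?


rho_c = rho_f*Vf + rho_m*(1-Vf) = 2.5*0.59 + 1.2*0.41 = 1.967 g/cm^3

1.967 g/cm^3


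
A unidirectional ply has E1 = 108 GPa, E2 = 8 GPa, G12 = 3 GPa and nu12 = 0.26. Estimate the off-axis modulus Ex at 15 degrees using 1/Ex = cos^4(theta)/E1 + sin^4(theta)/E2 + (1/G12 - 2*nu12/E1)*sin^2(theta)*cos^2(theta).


cos^4(15) = 0.870513, sin^4(15) = 0.004487, sin^2(15)*cos^2(15) = 0.0625
1/G12 - 2*nu12/E1 = 1/3 - 2*0.26/108 = 0.328519 GPa^-1
1/Ex = 0.870513/108 + 0.004487/8 + 0.328519*0.0625 = 0.0291536 GPa^-1
Ex = 34.3 GPa

34.3 GPa


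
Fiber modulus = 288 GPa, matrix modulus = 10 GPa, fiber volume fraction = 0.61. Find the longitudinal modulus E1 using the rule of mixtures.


E1 = Ef*Vf + Em*(1-Vf) = 288*0.61 + 10*0.39 = 179.58 GPa

179.58 GPa


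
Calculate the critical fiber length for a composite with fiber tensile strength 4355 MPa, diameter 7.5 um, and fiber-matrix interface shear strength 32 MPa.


Lc = sigma_f * d / (2 * tau_i) = 4355 * 7.5 / (2 * 32) = 510.4 um

510.4 um


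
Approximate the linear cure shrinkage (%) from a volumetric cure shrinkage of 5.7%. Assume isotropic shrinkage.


Linear shrinkage ≈ vol_shrink/3 = 5.7/3 = 1.9%

1.9%


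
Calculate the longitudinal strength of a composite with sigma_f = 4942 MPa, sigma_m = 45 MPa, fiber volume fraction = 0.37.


sigma_1 = sigma_f*Vf + sigma_m*(1-Vf) = 4942*0.37 + 45*0.63 = 1856.9 MPa

1856.9 MPa


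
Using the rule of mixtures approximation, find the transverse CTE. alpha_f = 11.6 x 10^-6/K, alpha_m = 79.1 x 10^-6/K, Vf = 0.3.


alpha_2 = alpha_f*Vf + alpha_m*(1-Vf) = 11.6*0.3 + 79.1*0.7 = 58.9 x 10^-6/K

58.9 x 10^-6/K


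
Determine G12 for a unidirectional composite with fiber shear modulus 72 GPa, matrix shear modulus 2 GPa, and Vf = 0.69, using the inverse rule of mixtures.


1/G12 = Vf/Gf + (1-Vf)/Gm = 0.69/72 + 0.31/2
G12 = 6.08 GPa

6.08 GPa


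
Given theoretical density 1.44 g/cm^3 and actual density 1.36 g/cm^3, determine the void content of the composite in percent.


Void% = (rho_theo - rho_actual)/rho_theo * 100 = (1.44 - 1.36)/1.44 * 100 = 5.56%

5.56%


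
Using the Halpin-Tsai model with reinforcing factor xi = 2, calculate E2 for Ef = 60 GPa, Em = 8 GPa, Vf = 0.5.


eta = (Ef/Em - 1)/(Ef/Em + xi) = (7.5 - 1)/(7.5 + 2) = 0.6842
E2 = Em*(1+xi*eta*Vf)/(1-eta*Vf) = 20.48 GPa

20.48 GPa


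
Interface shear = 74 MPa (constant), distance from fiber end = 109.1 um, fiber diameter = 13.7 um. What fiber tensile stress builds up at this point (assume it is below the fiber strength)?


Force balance: sigma_f * (pi*d^2/4) = tau * (pi*d) * x  ->  sigma_f = 4 * tau * x / d
sigma_f = 4 * 74 * 109.1 / 13.7 = 2357.2 MPa

2357.2 MPa


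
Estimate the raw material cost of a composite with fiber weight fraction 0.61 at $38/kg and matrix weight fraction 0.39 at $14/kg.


Cost = cost_f*Wf + cost_m*Wm = 38*0.61 + 14*0.39 = $28.64/kg

$28.64/kg


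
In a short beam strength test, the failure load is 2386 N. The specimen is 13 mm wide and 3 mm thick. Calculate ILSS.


ILSS = 3F/(4bh) = 3*2386/(4*13*3) = 45.88 MPa

45.88 MPa


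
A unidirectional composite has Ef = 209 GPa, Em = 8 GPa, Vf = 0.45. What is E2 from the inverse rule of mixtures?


1/E2 = Vf/Ef + (1-Vf)/Em = 0.45/209 + 0.55/8
E2 = 14.1 GPa

14.1 GPa


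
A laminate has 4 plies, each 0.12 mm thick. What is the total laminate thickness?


h = n * t_ply = 4 * 0.12 = 0.48 mm

0.48 mm


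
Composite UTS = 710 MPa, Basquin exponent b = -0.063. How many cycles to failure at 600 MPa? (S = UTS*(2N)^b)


N = 0.5 * (S/UTS)^(1/b) = 0.5 * (600/710)^(1/-0.063) = 7.2344 cycles

7.2344 cycles


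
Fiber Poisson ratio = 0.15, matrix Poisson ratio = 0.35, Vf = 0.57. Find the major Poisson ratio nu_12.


nu_12 = nu_f*Vf + nu_m*(1-Vf) = 0.15*0.57 + 0.35*0.43 = 0.236

0.236


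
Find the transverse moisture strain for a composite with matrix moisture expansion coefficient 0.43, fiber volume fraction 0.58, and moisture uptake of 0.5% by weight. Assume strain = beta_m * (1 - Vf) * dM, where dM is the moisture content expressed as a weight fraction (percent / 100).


dM = 0.5/100 = 0.005
strain = beta_m * (1-Vf) * dM = 0.43 * 0.42 * 0.005 = 0.000903

0.000903


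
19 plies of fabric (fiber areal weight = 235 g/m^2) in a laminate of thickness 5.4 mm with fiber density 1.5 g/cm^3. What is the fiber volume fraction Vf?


Vf = n * FAW / (rho_f * h * 1000) = 19 * 235 / (1.5 * 5.4 * 1000) = 0.5512

0.5512


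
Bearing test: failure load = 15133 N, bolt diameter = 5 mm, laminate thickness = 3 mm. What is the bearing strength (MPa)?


sigma_br = F/(d*h) = 15133/(5*3) = 1008.9 MPa

1008.9 MPa


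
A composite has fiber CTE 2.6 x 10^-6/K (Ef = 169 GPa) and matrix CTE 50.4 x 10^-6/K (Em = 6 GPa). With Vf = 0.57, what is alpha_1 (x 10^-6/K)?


E1 = Ef*Vf + Em*(1-Vf) = 98.91
alpha_1 = (alpha_f*Ef*Vf + alpha_m*Em*(1-Vf))/E1 = 3.85 x 10^-6/K

3.85 x 10^-6/K


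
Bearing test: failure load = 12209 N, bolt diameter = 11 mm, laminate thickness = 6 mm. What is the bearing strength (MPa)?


sigma_br = F/(d*h) = 12209/(11*6) = 185.0 MPa

185.0 MPa


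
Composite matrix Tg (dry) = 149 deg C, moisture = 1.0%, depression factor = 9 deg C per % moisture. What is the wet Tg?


Tg_wet = Tg_dry - k*moisture = 149 - 9*1.0 = 140.0 deg C

140.0 deg C


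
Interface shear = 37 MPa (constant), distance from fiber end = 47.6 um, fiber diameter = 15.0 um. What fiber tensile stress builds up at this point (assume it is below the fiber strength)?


Force balance: sigma_f * (pi*d^2/4) = tau * (pi*d) * x  ->  sigma_f = 4 * tau * x / d
sigma_f = 4 * 37 * 47.6 / 15.0 = 469.7 MPa

469.7 MPa


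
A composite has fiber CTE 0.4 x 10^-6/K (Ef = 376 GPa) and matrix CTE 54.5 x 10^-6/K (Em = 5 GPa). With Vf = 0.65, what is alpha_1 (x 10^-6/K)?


E1 = Ef*Vf + Em*(1-Vf) = 246.15
alpha_1 = (alpha_f*Ef*Vf + alpha_m*Em*(1-Vf))/E1 = 0.78 x 10^-6/K

0.78 x 10^-6/K


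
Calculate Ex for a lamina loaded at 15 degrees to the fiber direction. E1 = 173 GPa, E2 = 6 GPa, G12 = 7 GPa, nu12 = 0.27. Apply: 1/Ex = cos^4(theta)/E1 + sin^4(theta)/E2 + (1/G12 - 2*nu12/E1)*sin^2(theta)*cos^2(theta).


cos^4(15) = 0.870513, sin^4(15) = 0.004487, sin^2(15)*cos^2(15) = 0.0625
1/G12 - 2*nu12/E1 = 1/7 - 2*0.27/173 = 0.139736 GPa^-1
1/Ex = 0.870513/173 + 0.004487/6 + 0.139736*0.0625 = 0.0145132 GPa^-1
Ex = 68.9 GPa

68.9 GPa


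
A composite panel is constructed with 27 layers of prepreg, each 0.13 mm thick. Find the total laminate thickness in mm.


h = n * t_ply = 27 * 0.13 = 3.51 mm

3.51 mm


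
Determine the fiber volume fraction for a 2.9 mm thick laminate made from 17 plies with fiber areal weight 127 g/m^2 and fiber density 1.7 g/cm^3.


Vf = n * FAW / (rho_f * h * 1000) = 17 * 127 / (1.7 * 2.9 * 1000) = 0.4379

0.4379


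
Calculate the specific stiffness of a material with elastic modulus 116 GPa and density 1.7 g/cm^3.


Specific stiffness = E/rho = 116/1.7 = 68.2 GPa/(g/cm^3)

68.2 GPa/(g/cm^3)


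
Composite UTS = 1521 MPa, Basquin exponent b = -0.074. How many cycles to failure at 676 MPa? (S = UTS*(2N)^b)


N = 0.5 * (S/UTS)^(1/b) = 0.5 * (676/1521)^(1/-0.074) = 28720.5811 cycles

28720.5811 cycles


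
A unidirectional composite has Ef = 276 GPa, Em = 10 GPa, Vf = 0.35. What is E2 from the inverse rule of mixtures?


1/E2 = Vf/Ef + (1-Vf)/Em = 0.35/276 + 0.65/10
E2 = 15.09 GPa

15.09 GPa


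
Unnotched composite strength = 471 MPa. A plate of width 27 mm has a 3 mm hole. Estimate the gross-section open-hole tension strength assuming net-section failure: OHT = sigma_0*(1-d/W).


OHT = sigma_0*(1-d/W) = 471*(1-3/27) = 418.7 MPa

418.7 MPa


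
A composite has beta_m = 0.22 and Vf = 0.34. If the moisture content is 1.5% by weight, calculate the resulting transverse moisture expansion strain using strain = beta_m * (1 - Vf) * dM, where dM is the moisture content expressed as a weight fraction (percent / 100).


dM = 1.5/100 = 0.015
strain = beta_m * (1-Vf) * dM = 0.22 * 0.66 * 0.015 = 0.002178

0.002178


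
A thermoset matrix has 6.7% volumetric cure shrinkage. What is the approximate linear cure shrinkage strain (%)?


Linear shrinkage ≈ vol_shrink/3 = 6.7/3 = 2.233%

2.233%


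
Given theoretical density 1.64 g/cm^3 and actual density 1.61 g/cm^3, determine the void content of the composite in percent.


Void% = (rho_theo - rho_actual)/rho_theo * 100 = (1.64 - 1.61)/1.64 * 100 = 1.83%

1.83%


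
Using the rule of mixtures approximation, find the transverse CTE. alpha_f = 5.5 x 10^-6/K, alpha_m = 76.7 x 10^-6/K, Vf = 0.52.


alpha_2 = alpha_f*Vf + alpha_m*(1-Vf) = 5.5*0.52 + 76.7*0.48 = 39.7 x 10^-6/K

39.7 x 10^-6/K


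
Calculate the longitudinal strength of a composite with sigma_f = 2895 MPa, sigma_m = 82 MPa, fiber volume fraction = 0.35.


sigma_1 = sigma_f*Vf + sigma_m*(1-Vf) = 2895*0.35 + 82*0.65 = 1066.6 MPa

1066.6 MPa


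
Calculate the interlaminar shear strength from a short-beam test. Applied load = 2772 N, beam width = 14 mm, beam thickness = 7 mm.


ILSS = 3F/(4bh) = 3*2772/(4*14*7) = 21.21 MPa

21.21 MPa


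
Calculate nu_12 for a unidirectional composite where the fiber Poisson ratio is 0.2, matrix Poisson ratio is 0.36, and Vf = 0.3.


nu_12 = nu_f*Vf + nu_m*(1-Vf) = 0.2*0.3 + 0.36*0.7 = 0.312

0.312


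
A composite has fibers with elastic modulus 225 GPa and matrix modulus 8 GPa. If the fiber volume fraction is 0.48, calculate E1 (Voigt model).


E1 = Ef*Vf + Em*(1-Vf) = 225*0.48 + 8*0.52 = 112.16 GPa

112.16 GPa


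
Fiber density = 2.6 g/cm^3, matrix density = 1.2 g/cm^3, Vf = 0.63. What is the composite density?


rho_c = rho_f*Vf + rho_m*(1-Vf) = 2.6*0.63 + 1.2*0.37 = 2.082 g/cm^3

2.082 g/cm^3


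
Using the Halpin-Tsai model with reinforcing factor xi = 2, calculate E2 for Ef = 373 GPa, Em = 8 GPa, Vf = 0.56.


eta = (Ef/Em - 1)/(Ef/Em + xi) = (46.625 - 1)/(46.625 + 2) = 0.9383
E2 = Em*(1+xi*eta*Vf)/(1-eta*Vf) = 34.57 GPa

34.57 GPa


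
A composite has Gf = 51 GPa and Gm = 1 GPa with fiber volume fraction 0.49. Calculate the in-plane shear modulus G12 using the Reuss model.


1/G12 = Vf/Gf + (1-Vf)/Gm = 0.49/51 + 0.51/1
G12 = 1.92 GPa

1.92 GPa


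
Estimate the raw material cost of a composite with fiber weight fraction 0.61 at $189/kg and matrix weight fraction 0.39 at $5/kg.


Cost = cost_f*Wf + cost_m*Wm = 189*0.61 + 5*0.39 = $117.24/kg

$117.24/kg


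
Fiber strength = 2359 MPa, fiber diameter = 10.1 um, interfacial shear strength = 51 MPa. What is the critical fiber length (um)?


Lc = sigma_f * d / (2 * tau_i) = 2359 * 10.1 / (2 * 51) = 233.6 um

233.6 um


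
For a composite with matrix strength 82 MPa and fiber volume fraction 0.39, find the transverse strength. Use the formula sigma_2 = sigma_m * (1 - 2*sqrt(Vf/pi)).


factor = 1 - 2*sqrt(0.39/pi) = 0.2953
sigma_2 = 82 * 0.2953 = 24.22 MPa

24.22 MPa


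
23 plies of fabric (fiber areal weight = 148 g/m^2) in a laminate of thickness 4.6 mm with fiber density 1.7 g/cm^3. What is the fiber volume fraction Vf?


Vf = n * FAW / (rho_f * h * 1000) = 23 * 148 / (1.7 * 4.6 * 1000) = 0.4353

0.4353


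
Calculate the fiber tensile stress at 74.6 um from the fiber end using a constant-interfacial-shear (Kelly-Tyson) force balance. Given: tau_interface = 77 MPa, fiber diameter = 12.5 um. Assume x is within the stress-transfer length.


Force balance: sigma_f * (pi*d^2/4) = tau * (pi*d) * x  ->  sigma_f = 4 * tau * x / d
sigma_f = 4 * 77 * 74.6 / 12.5 = 1838.1 MPa

1838.1 MPa


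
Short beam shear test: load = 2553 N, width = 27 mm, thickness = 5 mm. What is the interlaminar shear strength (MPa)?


ILSS = 3F/(4bh) = 3*2553/(4*27*5) = 14.18 MPa

14.18 MPa


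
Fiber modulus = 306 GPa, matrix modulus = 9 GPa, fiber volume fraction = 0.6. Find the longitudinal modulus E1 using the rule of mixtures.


E1 = Ef*Vf + Em*(1-Vf) = 306*0.6 + 9*0.4 = 187.2 GPa

187.2 GPa


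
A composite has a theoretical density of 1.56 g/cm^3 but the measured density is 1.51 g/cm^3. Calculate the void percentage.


Void% = (rho_theo - rho_actual)/rho_theo * 100 = (1.56 - 1.51)/1.56 * 100 = 3.21%

3.21%


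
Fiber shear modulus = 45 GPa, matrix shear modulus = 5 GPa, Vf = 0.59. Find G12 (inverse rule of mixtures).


1/G12 = Vf/Gf + (1-Vf)/Gm = 0.59/45 + 0.41/5
G12 = 10.51 GPa

10.51 GPa


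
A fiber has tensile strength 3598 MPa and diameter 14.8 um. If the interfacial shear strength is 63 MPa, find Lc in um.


Lc = sigma_f * d / (2 * tau_i) = 3598 * 14.8 / (2 * 63) = 422.6 um

422.6 um


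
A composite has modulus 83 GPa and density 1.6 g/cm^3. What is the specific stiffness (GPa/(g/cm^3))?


Specific stiffness = E/rho = 83/1.6 = 51.9 GPa/(g/cm^3)

51.9 GPa/(g/cm^3)


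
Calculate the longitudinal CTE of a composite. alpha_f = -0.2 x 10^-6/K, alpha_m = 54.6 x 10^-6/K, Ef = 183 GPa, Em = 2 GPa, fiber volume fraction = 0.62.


E1 = Ef*Vf + Em*(1-Vf) = 114.22
alpha_1 = (alpha_f*Ef*Vf + alpha_m*Em*(1-Vf))/E1 = 0.16 x 10^-6/K

0.16 x 10^-6/K


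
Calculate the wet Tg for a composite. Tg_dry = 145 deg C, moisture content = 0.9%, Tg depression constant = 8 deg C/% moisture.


Tg_wet = Tg_dry - k*moisture = 145 - 8*0.9 = 137.8 deg C

137.8 deg C


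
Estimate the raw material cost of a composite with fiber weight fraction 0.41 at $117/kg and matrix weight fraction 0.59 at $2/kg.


Cost = cost_f*Wf + cost_m*Wm = 117*0.41 + 2*0.59 = $49.15/kg

$49.15/kg


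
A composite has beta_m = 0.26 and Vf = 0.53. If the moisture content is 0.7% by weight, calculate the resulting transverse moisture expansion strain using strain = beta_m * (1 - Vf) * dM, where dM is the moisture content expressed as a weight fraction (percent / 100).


dM = 0.7/100 = 0.007
strain = beta_m * (1-Vf) * dM = 0.26 * 0.47 * 0.007 = 0.0008554

0.0008554


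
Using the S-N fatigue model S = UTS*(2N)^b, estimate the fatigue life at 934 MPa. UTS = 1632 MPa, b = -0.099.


N = 0.5 * (S/UTS)^(1/b) = 0.5 * (934/1632)^(1/-0.099) = 140.3411 cycles

140.3411 cycles


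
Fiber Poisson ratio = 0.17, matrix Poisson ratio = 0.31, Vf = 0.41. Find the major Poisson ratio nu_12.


nu_12 = nu_f*Vf + nu_m*(1-Vf) = 0.17*0.41 + 0.31*0.59 = 0.2526

0.2526


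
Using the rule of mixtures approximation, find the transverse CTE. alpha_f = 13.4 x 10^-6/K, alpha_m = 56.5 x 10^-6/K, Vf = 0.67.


alpha_2 = alpha_f*Vf + alpha_m*(1-Vf) = 13.4*0.67 + 56.5*0.33 = 27.6 x 10^-6/K

27.6 x 10^-6/K


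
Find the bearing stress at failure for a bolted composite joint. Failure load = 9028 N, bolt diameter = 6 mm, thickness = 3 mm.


sigma_br = F/(d*h) = 9028/(6*3) = 501.6 MPa

501.6 MPa


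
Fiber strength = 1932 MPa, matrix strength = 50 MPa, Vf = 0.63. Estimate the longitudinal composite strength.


sigma_1 = sigma_f*Vf + sigma_m*(1-Vf) = 1932*0.63 + 50*0.37 = 1235.7 MPa

1235.7 MPa


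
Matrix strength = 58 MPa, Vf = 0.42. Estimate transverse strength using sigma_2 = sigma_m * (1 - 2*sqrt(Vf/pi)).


factor = 1 - 2*sqrt(0.42/pi) = 0.2687
sigma_2 = 58 * 0.2687 = 15.59 MPa

15.59 MPa


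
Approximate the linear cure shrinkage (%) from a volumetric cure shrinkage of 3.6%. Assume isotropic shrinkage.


Linear shrinkage ≈ vol_shrink/3 = 3.6/3 = 1.2%

1.2%


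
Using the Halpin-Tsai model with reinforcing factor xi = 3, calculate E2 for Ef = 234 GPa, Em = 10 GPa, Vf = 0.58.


eta = (Ef/Em - 1)/(Ef/Em + xi) = (23.4 - 1)/(23.4 + 3) = 0.8485
E2 = Em*(1+xi*eta*Vf)/(1-eta*Vf) = 48.76 GPa

48.76 GPa


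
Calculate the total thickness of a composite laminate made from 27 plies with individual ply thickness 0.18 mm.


h = n * t_ply = 27 * 0.18 = 4.86 mm

4.86 mm


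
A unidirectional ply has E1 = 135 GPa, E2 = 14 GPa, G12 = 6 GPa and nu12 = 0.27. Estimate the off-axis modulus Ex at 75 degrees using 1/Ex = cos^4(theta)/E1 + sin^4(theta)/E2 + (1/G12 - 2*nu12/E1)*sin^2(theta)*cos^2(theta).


cos^4(75) = 0.004487, sin^4(75) = 0.870513, sin^2(75)*cos^2(75) = 0.0625
1/G12 - 2*nu12/E1 = 1/6 - 2*0.27/135 = 0.162667 GPa^-1
1/Ex = 0.004487/135 + 0.870513/14 + 0.162667*0.0625 = 0.0723794 GPa^-1
Ex = 13.82 GPa

13.82 GPa


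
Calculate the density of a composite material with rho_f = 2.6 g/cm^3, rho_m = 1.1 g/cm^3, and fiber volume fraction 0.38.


rho_c = rho_f*Vf + rho_m*(1-Vf) = 2.6*0.38 + 1.1*0.62 = 1.67 g/cm^3

1.67 g/cm^3


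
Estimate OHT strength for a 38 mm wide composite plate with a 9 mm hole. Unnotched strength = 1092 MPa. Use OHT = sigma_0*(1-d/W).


OHT = sigma_0*(1-d/W) = 1092*(1-9/38) = 833.4 MPa

833.4 MPa


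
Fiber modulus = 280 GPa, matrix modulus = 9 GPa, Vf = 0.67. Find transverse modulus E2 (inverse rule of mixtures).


1/E2 = Vf/Ef + (1-Vf)/Em = 0.67/280 + 0.33/9
E2 = 25.6 GPa

25.6 GPa


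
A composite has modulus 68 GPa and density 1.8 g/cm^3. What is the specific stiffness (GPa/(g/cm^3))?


Specific stiffness = E/rho = 68/1.8 = 37.8 GPa/(g/cm^3)

37.8 GPa/(g/cm^3)


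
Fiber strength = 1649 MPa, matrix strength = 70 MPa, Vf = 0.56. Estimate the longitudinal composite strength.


sigma_1 = sigma_f*Vf + sigma_m*(1-Vf) = 1649*0.56 + 70*0.44 = 954.2 MPa

954.2 MPa


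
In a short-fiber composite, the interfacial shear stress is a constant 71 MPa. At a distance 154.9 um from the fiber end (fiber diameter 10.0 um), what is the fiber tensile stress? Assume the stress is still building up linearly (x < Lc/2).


Force balance: sigma_f * (pi*d^2/4) = tau * (pi*d) * x  ->  sigma_f = 4 * tau * x / d
sigma_f = 4 * 71 * 154.9 / 10.0 = 4399.2 MPa

4399.2 MPa


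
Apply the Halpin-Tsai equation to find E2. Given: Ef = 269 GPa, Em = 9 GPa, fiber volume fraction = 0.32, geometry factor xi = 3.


eta = (Ef/Em - 1)/(Ef/Em + xi) = (29.8889 - 1)/(29.8889 + 3) = 0.8784
E2 = Em*(1+xi*eta*Vf)/(1-eta*Vf) = 23.08 GPa

23.08 GPa


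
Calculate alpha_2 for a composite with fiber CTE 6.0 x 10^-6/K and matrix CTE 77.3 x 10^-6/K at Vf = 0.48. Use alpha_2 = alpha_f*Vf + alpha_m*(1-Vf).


alpha_2 = alpha_f*Vf + alpha_m*(1-Vf) = 6.0*0.48 + 77.3*0.52 = 43.1 x 10^-6/K

43.1 x 10^-6/K


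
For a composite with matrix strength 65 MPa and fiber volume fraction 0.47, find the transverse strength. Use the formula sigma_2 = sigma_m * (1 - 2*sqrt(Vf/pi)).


factor = 1 - 2*sqrt(0.47/pi) = 0.2264
sigma_2 = 65 * 0.2264 = 14.72 MPa

14.72 MPa


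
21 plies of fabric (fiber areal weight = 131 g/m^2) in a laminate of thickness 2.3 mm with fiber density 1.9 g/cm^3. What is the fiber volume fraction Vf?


Vf = n * FAW / (rho_f * h * 1000) = 21 * 131 / (1.9 * 2.3 * 1000) = 0.6295

0.6295


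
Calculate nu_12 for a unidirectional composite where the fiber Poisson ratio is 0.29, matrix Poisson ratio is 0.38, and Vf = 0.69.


nu_12 = nu_f*Vf + nu_m*(1-Vf) = 0.29*0.69 + 0.38*0.31 = 0.3179

0.3179


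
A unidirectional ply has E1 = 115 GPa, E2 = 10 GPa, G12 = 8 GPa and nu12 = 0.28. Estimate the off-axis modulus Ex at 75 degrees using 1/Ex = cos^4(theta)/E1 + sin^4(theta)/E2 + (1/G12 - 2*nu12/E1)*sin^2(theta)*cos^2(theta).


cos^4(75) = 0.004487, sin^4(75) = 0.870513, sin^2(75)*cos^2(75) = 0.0625
1/G12 - 2*nu12/E1 = 1/8 - 2*0.28/115 = 0.12013 GPa^-1
1/Ex = 0.004487/115 + 0.870513/10 + 0.12013*0.0625 = 0.0945984 GPa^-1
Ex = 10.57 GPa

10.57 GPa


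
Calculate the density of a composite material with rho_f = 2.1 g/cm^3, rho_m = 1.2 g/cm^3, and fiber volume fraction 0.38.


rho_c = rho_f*Vf + rho_m*(1-Vf) = 2.1*0.38 + 1.2*0.62 = 1.542 g/cm^3

1.542 g/cm^3


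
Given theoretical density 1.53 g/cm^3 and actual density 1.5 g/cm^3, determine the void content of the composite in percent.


Void% = (rho_theo - rho_actual)/rho_theo * 100 = (1.53 - 1.5)/1.53 * 100 = 1.96%

1.96%


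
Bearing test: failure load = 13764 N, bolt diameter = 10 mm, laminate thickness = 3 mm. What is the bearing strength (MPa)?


sigma_br = F/(d*h) = 13764/(10*3) = 458.8 MPa

458.8 MPa


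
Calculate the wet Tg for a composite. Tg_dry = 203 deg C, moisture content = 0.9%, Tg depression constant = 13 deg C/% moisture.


Tg_wet = Tg_dry - k*moisture = 203 - 13*0.9 = 191.3 deg C

191.3 deg C


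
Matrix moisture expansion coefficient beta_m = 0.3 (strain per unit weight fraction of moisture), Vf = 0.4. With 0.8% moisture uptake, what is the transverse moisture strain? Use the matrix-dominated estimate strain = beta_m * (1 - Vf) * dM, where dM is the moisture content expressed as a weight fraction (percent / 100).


dM = 0.8/100 = 0.008
strain = beta_m * (1-Vf) * dM = 0.3 * 0.6 * 0.008 = 0.00144

0.00144
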